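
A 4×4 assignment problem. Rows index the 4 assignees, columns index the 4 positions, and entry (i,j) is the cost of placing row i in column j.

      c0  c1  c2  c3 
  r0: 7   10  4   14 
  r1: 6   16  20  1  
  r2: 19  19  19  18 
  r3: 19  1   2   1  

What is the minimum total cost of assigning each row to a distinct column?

Minimum assignment cost: 25

optimal assignment: row0→col2 (cost 4), row1→col3 (cost 1), row2→col0 (cost 19), row3→col1 (cost 1)
total = 4 + 1 + 19 + 1 = 25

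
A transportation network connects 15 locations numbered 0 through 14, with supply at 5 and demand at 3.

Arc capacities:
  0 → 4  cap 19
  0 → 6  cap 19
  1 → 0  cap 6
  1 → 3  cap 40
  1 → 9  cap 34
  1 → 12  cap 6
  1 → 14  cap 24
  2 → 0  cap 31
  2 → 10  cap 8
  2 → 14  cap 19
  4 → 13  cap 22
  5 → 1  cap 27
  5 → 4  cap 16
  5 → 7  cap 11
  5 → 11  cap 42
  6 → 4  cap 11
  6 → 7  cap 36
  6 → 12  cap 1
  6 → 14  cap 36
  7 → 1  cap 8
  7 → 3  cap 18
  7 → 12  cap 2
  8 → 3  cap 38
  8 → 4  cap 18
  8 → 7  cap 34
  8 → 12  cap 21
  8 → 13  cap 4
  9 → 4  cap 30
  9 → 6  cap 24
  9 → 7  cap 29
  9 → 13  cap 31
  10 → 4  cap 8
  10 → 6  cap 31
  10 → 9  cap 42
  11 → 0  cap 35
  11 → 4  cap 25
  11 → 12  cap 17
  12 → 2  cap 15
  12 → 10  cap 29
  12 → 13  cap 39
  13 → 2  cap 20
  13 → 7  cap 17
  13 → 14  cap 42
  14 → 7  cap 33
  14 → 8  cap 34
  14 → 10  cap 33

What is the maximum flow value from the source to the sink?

Maximum flow value: 87

augment #1: 5→1→3 bottleneck 27, total now 27
augment #2: 5→7→3 bottleneck 11, total now 38
augment #3: 5→4→13→7→3 bottleneck 7, total now 45
augment #4: 5→4→13→7→1→3 bottleneck 8, total now 53
augment #5: 5→4→13→14→8→3 bottleneck 1, total now 54
augment #6: 5→11→0→6→14→8→3 bottleneck 19, total now 73
augment #7: 5→11→4→13→14→8→3 bottleneck 6, total now 79
augment #8: 5→11→12→2→14→8→3 bottleneck 8, total now 87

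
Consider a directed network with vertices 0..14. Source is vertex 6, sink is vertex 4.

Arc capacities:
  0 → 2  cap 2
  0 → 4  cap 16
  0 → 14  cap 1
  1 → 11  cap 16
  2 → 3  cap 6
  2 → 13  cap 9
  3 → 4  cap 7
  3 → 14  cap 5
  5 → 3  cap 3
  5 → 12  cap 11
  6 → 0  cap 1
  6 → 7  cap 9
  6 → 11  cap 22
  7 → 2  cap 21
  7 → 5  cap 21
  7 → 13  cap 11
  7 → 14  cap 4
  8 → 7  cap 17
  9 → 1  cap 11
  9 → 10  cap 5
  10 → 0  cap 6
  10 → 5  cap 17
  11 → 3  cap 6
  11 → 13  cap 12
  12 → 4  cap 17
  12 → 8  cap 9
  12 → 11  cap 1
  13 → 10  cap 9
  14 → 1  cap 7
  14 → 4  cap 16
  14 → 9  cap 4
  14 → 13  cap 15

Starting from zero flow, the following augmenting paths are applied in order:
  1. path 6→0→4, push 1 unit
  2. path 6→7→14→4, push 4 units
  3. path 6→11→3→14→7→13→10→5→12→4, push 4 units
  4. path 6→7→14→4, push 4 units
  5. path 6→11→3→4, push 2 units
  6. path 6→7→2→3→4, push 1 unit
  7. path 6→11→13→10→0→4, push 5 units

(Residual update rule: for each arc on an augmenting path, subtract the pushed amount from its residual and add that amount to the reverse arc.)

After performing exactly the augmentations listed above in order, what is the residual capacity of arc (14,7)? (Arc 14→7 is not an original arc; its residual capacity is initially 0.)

Residual capacity of (14,7): 4

after path 1 (6→0→4, push 1): res(14,7)=0
after path 2 (6→7→14→4, push 4): res(14,7)=4
after path 3 (6→11→3→14→7→13→10→5→12→4, push 4): res(14,7)=0
after path 4 (6→7→14→4, push 4): res(14,7)=4
after path 5 (6→11→3→4, push 2): res(14,7)=4
after path 6 (6→7→2→3→4, push 1): res(14,7)=4
after path 7 (6→11→13→10→0→4, push 5): res(14,7)=4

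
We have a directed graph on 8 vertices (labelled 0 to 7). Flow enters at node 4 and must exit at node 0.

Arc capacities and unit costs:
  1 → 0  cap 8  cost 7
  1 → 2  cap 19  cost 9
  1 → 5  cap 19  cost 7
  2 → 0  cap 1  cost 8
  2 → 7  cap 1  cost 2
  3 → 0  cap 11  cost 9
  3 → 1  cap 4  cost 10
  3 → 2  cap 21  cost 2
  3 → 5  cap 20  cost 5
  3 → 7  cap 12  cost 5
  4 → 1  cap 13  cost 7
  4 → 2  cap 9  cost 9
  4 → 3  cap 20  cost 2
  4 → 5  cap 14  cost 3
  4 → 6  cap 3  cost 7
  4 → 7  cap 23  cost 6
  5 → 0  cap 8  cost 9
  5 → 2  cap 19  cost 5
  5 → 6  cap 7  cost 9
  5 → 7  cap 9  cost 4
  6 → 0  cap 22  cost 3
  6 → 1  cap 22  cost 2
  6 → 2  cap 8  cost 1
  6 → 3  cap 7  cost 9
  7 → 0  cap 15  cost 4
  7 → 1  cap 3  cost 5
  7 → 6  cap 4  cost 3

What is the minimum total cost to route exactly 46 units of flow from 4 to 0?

shortest-cost path #1: 4→6→0 push 3 @ unit cost 10 (adds 30)
shortest-cost path #2: 4→7→0 push 15 @ unit cost 10 (adds 150)
shortest-cost path #3: 4→3→0 push 11 @ unit cost 11 (adds 121)
shortest-cost path #4: 4→5→0 push 8 @ unit cost 12 (adds 96)
shortest-cost path #5: 4→7→6→0 push 4 @ unit cost 12 (adds 48)
shortest-cost path #6: 4→3→2→0 push 1 @ unit cost 12 (adds 12)
shortest-cost path #7: 4→1→0 push 4 @ unit cost 14 (adds 56)
total cost = 513

Minimum cost for 46 units: 513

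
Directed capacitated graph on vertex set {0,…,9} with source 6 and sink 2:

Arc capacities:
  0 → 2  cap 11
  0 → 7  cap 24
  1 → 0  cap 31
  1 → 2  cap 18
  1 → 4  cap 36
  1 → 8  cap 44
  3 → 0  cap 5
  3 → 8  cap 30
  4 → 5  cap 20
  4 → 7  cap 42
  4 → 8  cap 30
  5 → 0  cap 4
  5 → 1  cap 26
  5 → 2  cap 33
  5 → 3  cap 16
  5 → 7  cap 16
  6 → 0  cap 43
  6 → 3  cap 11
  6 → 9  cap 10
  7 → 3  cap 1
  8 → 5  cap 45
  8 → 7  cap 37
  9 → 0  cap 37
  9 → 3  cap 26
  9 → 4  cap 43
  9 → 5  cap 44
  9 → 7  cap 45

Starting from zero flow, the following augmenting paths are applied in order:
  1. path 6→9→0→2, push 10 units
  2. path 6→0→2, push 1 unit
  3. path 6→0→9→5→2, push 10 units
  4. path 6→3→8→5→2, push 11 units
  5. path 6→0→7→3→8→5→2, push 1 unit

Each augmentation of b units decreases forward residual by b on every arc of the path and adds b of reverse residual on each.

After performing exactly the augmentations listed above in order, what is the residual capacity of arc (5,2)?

Residual capacity of (5,2): 11

after path 1 (6→9→0→2, push 10): res(5,2)=33
after path 2 (6→0→2, push 1): res(5,2)=33
after path 3 (6→0→9→5→2, push 10): res(5,2)=23
after path 4 (6→3→8→5→2, push 11): res(5,2)=12
after path 5 (6→0→7→3→8→5→2, push 1): res(5,2)=11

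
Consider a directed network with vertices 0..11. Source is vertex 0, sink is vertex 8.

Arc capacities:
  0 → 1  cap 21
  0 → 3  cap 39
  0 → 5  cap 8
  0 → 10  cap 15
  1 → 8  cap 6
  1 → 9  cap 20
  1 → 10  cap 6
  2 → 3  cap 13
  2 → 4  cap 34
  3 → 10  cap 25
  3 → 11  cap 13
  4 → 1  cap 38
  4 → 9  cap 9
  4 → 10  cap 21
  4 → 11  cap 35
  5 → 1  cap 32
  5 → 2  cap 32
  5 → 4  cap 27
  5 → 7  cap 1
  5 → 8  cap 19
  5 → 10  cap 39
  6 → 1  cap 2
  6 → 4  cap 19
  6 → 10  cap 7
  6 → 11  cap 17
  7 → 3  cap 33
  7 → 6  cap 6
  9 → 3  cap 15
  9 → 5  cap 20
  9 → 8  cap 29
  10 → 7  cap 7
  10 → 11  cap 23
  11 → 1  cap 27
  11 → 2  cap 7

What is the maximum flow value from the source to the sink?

augment #1: 0→1→8 bottleneck 6, total now 6
augment #2: 0→5→8 bottleneck 8, total now 14
augment #3: 0→1→9→8 bottleneck 15, total now 29
augment #4: 0→3→11→1→9→8 bottleneck 5, total now 34
augment #5: 0→3→11→2→4→9→8 bottleneck 7, total now 41
augment #6: 0→10→7→6→4→9→8 bottleneck 2, total now 43

Maximum flow value: 43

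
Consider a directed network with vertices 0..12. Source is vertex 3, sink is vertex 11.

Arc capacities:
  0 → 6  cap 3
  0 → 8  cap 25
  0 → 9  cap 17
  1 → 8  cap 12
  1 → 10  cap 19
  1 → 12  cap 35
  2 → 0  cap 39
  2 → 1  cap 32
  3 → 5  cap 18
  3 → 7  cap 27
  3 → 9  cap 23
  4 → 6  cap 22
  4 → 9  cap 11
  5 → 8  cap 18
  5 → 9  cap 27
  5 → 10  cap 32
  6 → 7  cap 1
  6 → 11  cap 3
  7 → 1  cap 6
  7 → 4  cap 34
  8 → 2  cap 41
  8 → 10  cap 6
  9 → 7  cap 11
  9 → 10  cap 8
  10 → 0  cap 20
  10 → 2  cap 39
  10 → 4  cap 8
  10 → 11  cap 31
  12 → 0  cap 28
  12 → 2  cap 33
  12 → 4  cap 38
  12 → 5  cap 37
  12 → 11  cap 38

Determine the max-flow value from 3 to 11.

augment #1: 3→5→10→11 bottleneck 18, total now 18
augment #2: 3→9→10→11 bottleneck 8, total now 26
augment #3: 3→7→1→10→11 bottleneck 5, total now 31
augment #4: 3→7→1→12→11 bottleneck 1, total now 32
augment #5: 3→7→4→6→11 bottleneck 3, total now 35

Maximum flow value: 35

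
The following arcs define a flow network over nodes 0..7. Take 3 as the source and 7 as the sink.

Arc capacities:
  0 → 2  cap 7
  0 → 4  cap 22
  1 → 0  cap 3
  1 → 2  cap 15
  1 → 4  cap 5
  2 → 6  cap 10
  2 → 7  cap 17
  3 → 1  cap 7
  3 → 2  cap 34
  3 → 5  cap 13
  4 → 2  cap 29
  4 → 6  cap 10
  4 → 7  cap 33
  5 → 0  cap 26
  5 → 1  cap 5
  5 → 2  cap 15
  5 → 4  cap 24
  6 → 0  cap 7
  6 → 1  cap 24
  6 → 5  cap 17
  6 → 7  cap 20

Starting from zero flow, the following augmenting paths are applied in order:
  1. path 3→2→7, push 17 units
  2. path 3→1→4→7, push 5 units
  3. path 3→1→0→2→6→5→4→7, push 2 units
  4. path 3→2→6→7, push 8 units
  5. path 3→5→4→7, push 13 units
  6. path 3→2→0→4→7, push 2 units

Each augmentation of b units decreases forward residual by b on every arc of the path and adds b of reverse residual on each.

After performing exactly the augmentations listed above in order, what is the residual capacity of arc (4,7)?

Residual capacity of (4,7): 11

after path 1 (3→2→7, push 17): res(4,7)=33
after path 2 (3→1→4→7, push 5): res(4,7)=28
after path 3 (3→1→0→2→6→5→4→7, push 2): res(4,7)=26
after path 4 (3→2→6→7, push 8): res(4,7)=26
after path 5 (3→5→4→7, push 13): res(4,7)=13
after path 6 (3→2→0→4→7, push 2): res(4,7)=11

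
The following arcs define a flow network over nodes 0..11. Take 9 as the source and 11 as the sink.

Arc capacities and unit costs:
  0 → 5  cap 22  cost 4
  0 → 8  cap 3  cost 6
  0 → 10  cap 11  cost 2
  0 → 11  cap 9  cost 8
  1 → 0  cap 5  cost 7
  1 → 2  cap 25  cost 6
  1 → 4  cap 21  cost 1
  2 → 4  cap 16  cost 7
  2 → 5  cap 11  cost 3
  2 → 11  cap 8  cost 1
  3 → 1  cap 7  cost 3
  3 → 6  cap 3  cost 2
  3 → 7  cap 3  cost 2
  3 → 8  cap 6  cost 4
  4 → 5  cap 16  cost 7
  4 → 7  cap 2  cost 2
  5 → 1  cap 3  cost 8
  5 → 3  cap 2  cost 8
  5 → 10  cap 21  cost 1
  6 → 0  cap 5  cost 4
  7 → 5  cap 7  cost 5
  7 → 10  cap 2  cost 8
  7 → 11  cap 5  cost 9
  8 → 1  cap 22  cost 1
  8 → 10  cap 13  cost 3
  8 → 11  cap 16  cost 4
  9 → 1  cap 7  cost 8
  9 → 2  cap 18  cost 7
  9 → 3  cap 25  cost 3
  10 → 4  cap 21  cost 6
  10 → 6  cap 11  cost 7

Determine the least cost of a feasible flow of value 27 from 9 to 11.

shortest-cost path #1: 9→2→11 push 8 @ unit cost 8 (adds 64)
shortest-cost path #2: 9→3→8→11 push 6 @ unit cost 11 (adds 66)
shortest-cost path #3: 9→3→7→11 push 3 @ unit cost 14 (adds 42)
shortest-cost path #4: 9→3→6→0→11 push 3 @ unit cost 17 (adds 51)
shortest-cost path #5: 9→3→1→4→7→11 push 2 @ unit cost 18 (adds 36)
shortest-cost path #6: 9→3→1→0→11 push 5 @ unit cost 21 (adds 105)
total cost = 364

Minimum cost for 27 units: 364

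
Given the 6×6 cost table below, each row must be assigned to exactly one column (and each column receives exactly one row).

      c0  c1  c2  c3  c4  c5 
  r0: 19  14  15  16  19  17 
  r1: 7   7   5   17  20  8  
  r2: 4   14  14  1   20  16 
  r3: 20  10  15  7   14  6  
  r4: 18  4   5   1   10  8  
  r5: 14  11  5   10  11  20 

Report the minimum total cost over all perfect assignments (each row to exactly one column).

optimal assignment: row0→col1 (cost 14), row1→col2 (cost 5), row2→col0 (cost 4), row3→col5 (cost 6), row4→col3 (cost 1), row5→col4 (cost 11)
total = 14 + 5 + 4 + 6 + 1 + 11 = 41

Minimum assignment cost: 41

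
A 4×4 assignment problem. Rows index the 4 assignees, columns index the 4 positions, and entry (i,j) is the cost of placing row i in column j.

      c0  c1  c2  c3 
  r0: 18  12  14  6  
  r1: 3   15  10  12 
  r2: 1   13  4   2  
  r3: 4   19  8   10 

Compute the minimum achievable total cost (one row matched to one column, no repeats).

optimal assignment: row0→col1 (cost 12), row1→col0 (cost 3), row2→col3 (cost 2), row3→col2 (cost 8)
total = 12 + 3 + 2 + 8 = 25

Minimum assignment cost: 25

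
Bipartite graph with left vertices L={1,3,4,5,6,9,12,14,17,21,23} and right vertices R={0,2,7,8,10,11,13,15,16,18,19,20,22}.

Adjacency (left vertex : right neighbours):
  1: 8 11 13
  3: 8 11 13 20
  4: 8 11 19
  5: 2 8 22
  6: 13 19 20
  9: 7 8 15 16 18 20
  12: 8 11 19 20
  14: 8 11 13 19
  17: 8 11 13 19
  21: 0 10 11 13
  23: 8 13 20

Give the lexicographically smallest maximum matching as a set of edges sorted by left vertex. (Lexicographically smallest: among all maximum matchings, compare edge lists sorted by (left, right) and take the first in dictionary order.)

Lex-smallest maximum matching: {(1,8), (3,11), (4,19), (5,2), (6,13), (9,7), (12,20), (21,0)}

|M| = 8 (so the lex-smallest maximum matching has 8 edges)
process left vertices in ascending order; for each, take the smallest-labelled available neighbour that still permits 8 edges overall, or leave it unmatched if none does
lex-smallest matching: {1-8, 3-11, 4-19, 5-2, 6-13, 9-7, 12-20, 21-0}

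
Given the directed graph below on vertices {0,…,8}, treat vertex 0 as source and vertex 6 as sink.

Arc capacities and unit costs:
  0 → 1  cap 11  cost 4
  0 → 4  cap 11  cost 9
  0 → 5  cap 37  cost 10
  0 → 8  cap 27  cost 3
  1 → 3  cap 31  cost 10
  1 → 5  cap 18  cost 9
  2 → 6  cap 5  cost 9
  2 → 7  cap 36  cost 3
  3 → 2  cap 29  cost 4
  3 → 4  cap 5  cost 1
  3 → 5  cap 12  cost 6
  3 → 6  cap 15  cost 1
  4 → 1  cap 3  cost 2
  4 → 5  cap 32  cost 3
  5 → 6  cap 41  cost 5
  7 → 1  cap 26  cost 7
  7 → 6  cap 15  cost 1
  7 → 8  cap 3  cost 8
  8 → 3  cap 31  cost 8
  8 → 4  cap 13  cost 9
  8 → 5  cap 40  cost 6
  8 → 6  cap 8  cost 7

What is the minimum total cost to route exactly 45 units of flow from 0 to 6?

shortest-cost path #1: 0→8→6 push 8 @ unit cost 10 (adds 80)
shortest-cost path #2: 0→8→3→6 push 15 @ unit cost 12 (adds 180)
shortest-cost path #3: 0→8→5→6 push 4 @ unit cost 14 (adds 56)
shortest-cost path #4: 0→5→6 push 18 @ unit cost 15 (adds 270)
total cost = 586

Minimum cost for 45 units: 586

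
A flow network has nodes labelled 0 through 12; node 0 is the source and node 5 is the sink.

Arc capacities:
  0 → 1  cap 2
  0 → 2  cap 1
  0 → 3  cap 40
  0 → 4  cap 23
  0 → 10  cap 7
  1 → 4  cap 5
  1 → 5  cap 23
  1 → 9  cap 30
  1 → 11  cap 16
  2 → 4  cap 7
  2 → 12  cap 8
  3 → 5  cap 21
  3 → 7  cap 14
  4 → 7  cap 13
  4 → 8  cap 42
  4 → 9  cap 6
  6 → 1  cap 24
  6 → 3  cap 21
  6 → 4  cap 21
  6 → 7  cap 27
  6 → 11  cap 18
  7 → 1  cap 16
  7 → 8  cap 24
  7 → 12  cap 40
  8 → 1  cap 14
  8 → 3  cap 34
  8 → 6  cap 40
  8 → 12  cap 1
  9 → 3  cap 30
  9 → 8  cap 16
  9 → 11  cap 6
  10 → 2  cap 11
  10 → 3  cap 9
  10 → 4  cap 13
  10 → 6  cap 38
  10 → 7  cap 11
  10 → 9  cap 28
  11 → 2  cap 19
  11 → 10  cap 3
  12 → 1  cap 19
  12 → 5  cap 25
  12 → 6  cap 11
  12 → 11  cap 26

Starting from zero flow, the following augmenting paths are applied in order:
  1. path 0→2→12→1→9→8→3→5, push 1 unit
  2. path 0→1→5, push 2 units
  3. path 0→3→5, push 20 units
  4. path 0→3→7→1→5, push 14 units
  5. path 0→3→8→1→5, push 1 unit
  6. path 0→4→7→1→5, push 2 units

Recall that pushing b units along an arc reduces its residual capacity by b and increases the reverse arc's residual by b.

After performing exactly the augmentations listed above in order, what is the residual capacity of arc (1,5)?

Residual capacity of (1,5): 4

after path 1 (0→2→12→1→9→8→3→5, push 1): res(1,5)=23
after path 2 (0→1→5, push 2): res(1,5)=21
after path 3 (0→3→5, push 20): res(1,5)=21
after path 4 (0→3→7→1→5, push 14): res(1,5)=7
after path 5 (0→3→8→1→5, push 1): res(1,5)=6
after path 6 (0→4→7→1→5, push 2): res(1,5)=4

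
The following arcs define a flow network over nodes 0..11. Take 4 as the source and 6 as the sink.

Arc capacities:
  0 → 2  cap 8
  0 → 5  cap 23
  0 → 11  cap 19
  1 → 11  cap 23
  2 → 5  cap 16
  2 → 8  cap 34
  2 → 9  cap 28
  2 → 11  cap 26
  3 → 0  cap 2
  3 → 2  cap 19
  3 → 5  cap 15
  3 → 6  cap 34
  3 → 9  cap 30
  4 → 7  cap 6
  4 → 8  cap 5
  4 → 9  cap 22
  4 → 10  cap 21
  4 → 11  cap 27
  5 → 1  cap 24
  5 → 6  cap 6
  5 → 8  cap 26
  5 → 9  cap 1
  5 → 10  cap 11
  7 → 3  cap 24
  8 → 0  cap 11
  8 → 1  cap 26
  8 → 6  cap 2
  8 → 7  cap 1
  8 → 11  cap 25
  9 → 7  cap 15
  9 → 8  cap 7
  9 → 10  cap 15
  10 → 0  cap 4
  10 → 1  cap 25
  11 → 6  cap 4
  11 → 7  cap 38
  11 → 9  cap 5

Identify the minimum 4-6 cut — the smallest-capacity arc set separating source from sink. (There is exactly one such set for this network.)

Min-cut arcs: {(5,6), (7,3), (8,6), (11,6)} (total capacity 36)

augment #1: 4→8→6 push 2
augment #2: 4→11→6 push 4
augment #3: 4→7→3→6 push 6
augment #4: 4→8→0→5→6 push 3
augment #5: 4→9→7→3→6 push 15
augment #6: 4→10→0→5→6 push 3
augment #7: 4→11→7→3→6 push 3
max flow = 36; residual-reachable set from 4 gives S-side
cut edges (S→T): {(5,6), (7,3), (8,6), (11,6)} total cap 36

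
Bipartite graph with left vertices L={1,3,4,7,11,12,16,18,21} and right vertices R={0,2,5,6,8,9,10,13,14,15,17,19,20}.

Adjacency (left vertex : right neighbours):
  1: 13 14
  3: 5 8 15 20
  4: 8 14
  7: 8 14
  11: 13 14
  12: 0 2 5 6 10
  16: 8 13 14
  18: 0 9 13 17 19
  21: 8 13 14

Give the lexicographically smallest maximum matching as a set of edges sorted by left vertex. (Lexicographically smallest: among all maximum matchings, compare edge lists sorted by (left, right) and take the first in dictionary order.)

|M| = 6 (so the lex-smallest maximum matching has 6 edges)
process left vertices in ascending order; for each, take the smallest-labelled available neighbour that still permits 6 edges overall, or leave it unmatched if none does
lex-smallest matching: {1-13, 3-5, 4-8, 7-14, 12-0, 18-9}

Lex-smallest maximum matching: {(1,13), (3,5), (4,8), (7,14), (12,0), (18,9)}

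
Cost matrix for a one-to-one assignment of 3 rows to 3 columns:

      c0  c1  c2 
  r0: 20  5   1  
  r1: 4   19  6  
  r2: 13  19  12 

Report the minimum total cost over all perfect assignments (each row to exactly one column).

optimal assignment: row0→col1 (cost 5), row1→col0 (cost 4), row2→col2 (cost 12)
total = 5 + 4 + 12 = 21

Minimum assignment cost: 21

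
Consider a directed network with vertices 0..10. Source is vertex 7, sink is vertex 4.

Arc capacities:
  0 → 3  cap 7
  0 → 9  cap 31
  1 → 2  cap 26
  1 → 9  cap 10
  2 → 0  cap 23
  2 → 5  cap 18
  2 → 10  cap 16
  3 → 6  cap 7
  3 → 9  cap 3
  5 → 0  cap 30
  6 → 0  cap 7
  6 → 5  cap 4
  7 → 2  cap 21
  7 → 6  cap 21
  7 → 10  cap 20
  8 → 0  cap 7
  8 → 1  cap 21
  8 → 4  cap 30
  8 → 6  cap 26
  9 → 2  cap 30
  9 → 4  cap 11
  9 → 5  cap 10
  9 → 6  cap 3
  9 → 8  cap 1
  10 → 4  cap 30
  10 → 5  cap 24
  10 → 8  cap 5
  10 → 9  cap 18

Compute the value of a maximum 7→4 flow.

Maximum flow value: 47

augment #1: 7→10→4 bottleneck 20, total now 20
augment #2: 7→2→10→4 bottleneck 10, total now 30
augment #3: 7→2→0→9→4 bottleneck 11, total now 41
augment #4: 7→6→0→9→8→4 bottleneck 1, total now 42
augment #5: 7→6→0→2→10→8→4 bottleneck 5, total now 47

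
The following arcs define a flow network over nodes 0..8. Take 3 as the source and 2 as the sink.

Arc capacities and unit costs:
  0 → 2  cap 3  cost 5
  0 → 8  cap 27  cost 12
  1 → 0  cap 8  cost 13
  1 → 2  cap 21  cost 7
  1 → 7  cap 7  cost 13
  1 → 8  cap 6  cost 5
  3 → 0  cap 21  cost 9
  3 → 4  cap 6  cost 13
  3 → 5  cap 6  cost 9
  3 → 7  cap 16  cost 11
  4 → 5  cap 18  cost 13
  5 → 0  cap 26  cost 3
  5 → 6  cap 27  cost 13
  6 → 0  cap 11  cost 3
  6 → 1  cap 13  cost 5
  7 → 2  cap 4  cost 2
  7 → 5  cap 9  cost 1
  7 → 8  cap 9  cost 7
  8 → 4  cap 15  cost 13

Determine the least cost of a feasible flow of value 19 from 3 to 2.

Minimum cost for 19 units: 520

shortest-cost path #1: 3→7→2 push 4 @ unit cost 13 (adds 52)
shortest-cost path #2: 3→0→2 push 3 @ unit cost 14 (adds 42)
shortest-cost path #3: 3→5→6→1→2 push 6 @ unit cost 34 (adds 204)
shortest-cost path #4: 3→7→5→6→1→2 push 6 @ unit cost 37 (adds 222)
total cost = 520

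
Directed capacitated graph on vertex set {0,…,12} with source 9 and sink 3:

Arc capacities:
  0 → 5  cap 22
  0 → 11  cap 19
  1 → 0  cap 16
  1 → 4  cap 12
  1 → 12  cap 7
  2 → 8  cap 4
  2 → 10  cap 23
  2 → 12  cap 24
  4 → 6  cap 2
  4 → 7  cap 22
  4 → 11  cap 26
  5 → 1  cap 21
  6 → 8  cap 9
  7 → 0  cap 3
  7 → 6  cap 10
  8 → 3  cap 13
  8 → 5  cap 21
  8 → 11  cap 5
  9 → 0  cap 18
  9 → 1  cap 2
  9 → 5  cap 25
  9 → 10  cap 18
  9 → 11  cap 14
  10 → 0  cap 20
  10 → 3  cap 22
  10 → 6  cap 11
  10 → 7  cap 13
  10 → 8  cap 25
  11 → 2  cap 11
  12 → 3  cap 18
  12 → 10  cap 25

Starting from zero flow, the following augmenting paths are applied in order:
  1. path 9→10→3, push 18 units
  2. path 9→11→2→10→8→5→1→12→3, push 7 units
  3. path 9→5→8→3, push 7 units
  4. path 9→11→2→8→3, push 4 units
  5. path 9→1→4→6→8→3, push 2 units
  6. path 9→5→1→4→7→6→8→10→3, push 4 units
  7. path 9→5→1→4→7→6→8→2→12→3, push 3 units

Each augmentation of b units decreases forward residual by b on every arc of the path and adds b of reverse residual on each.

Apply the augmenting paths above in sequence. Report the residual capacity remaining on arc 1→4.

Residual capacity of (1,4): 3

after path 1 (9→10→3, push 18): res(1,4)=12
after path 2 (9→11→2→10→8→5→1→12→3, push 7): res(1,4)=12
after path 3 (9→5→8→3, push 7): res(1,4)=12
after path 4 (9→11→2→8→3, push 4): res(1,4)=12
after path 5 (9→1→4→6→8→3, push 2): res(1,4)=10
after path 6 (9→5→1→4→7→6→8→10→3, push 4): res(1,4)=6
after path 7 (9→5→1→4→7→6→8→2→12→3, push 3): res(1,4)=3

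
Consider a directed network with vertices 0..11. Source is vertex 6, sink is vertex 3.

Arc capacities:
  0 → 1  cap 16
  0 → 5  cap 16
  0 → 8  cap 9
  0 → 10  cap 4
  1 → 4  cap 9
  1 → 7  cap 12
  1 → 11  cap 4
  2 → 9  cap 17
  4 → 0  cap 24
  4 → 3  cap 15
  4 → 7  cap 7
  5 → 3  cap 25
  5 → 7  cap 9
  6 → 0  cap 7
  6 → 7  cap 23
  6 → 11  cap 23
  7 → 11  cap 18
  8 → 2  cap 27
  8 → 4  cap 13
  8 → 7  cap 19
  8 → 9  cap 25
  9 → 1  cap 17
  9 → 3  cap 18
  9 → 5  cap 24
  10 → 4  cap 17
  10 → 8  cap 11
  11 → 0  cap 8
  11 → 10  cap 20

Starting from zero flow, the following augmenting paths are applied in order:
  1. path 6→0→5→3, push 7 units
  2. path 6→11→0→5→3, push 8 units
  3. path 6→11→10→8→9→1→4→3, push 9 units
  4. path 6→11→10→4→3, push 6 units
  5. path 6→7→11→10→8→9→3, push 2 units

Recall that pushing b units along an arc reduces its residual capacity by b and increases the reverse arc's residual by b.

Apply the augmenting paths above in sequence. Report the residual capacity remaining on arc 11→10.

Residual capacity of (11,10): 3

after path 1 (6→0→5→3, push 7): res(11,10)=20
after path 2 (6→11→0→5→3, push 8): res(11,10)=20
after path 3 (6→11→10→8→9→1→4→3, push 9): res(11,10)=11
after path 4 (6→11→10→4→3, push 6): res(11,10)=5
after path 5 (6→7→11→10→8→9→3, push 2): res(11,10)=3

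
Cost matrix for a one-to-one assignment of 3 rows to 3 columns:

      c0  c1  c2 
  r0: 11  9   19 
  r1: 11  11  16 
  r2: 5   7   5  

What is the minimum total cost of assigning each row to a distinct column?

optimal assignment: row0→col1 (cost 9), row1→col0 (cost 11), row2→col2 (cost 5)
total = 9 + 11 + 5 = 25

Minimum assignment cost: 25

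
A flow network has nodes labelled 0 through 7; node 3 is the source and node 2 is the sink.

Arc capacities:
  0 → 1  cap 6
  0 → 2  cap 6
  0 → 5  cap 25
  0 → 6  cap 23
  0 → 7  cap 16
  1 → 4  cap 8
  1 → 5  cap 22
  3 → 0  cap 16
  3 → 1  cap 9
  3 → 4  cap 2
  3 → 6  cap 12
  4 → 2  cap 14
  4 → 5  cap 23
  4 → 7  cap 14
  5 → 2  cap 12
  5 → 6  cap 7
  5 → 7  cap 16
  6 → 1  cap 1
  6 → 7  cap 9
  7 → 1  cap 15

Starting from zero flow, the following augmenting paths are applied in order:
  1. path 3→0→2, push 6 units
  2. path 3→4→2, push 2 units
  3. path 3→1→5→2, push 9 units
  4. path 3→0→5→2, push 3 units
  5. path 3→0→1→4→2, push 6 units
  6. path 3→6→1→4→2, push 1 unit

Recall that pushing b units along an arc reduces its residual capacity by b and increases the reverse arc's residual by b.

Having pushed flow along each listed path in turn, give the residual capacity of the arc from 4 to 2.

after path 1 (3→0→2, push 6): res(4,2)=14
after path 2 (3→4→2, push 2): res(4,2)=12
after path 3 (3→1→5→2, push 9): res(4,2)=12
after path 4 (3→0→5→2, push 3): res(4,2)=12
after path 5 (3→0→1→4→2, push 6): res(4,2)=6
after path 6 (3→6→1→4→2, push 1): res(4,2)=5

Residual capacity of (4,2): 5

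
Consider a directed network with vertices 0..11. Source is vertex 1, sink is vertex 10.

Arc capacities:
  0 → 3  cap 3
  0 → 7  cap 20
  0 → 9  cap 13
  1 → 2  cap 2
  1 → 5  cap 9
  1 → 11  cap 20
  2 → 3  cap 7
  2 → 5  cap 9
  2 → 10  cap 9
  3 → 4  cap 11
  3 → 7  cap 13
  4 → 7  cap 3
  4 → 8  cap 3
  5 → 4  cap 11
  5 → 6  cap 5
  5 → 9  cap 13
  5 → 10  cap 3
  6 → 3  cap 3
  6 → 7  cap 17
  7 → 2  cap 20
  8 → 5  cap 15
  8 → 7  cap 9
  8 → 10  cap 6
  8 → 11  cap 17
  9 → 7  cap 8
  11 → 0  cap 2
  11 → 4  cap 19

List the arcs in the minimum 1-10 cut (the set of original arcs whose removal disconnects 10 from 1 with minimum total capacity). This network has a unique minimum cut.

augment #1: 1→2→10 push 2
augment #2: 1→5→10 push 3
augment #3: 1→5→4→8→10 push 3
augment #4: 1→5→4→7→2→10 push 3
augment #5: 1→11→0→7→2→10 push 2
augment #6: 1→11→4→5→6→7→2→10 push 2
max flow = 15; residual-reachable set from 1 gives S-side
cut edges (S→T): {(2,10), (4,8), (5,10)} total cap 15

Min-cut arcs: {(2,10), (4,8), (5,10)} (total capacity 15)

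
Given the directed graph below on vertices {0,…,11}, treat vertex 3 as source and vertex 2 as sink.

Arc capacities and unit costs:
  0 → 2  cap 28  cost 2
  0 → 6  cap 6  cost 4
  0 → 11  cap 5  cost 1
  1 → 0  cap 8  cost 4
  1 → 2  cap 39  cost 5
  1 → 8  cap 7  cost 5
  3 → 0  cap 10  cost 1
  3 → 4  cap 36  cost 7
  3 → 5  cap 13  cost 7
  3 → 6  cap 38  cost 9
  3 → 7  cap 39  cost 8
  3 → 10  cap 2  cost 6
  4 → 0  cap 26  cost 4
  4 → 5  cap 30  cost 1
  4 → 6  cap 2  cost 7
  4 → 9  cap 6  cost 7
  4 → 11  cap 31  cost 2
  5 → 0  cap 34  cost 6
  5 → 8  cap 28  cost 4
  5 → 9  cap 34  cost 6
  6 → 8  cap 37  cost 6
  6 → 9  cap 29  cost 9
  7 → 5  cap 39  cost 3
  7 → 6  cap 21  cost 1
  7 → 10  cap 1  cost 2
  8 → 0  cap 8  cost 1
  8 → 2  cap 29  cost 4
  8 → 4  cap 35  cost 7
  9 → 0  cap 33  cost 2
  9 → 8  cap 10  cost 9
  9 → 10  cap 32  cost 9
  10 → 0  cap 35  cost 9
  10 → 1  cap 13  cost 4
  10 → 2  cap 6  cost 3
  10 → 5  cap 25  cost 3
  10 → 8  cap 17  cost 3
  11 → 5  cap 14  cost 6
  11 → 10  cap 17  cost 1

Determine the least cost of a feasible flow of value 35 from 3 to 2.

shortest-cost path #1: 3→0→2 push 10 @ unit cost 3 (adds 30)
shortest-cost path #2: 3→10→2 push 2 @ unit cost 9 (adds 18)
shortest-cost path #3: 3→7→10→2 push 1 @ unit cost 13 (adds 13)
shortest-cost path #4: 3→4→0→2 push 18 @ unit cost 13 (adds 234)
shortest-cost path #5: 3→4→11→10→2 push 3 @ unit cost 13 (adds 39)
shortest-cost path #6: 3→5→8→2 push 1 @ unit cost 15 (adds 15)
total cost = 349

Minimum cost for 35 units: 349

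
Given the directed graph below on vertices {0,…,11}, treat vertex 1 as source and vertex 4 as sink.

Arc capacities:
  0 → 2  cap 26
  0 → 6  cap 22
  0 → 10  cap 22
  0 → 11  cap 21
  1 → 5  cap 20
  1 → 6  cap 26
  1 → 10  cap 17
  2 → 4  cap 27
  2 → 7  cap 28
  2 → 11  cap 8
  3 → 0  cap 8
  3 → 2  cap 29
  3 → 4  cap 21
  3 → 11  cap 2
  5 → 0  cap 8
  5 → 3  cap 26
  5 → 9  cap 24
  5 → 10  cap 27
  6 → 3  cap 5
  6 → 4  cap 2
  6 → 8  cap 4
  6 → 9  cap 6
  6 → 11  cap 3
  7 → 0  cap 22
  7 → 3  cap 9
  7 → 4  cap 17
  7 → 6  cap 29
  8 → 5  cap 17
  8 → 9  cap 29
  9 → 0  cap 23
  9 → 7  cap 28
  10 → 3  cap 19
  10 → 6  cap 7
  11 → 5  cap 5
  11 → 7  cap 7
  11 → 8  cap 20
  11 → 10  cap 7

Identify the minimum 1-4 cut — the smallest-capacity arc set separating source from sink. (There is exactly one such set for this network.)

Min-cut arcs: {(1,5), (1,10), (6,3), (6,4), (6,8), (6,9), (6,11)} (total capacity 57)

augment #1: 1→6→4 push 2
augment #2: 1→5→3→4 push 20
augment #3: 1→6→3→4 push 1
augment #4: 1→6→3→2→4 push 4
augment #5: 1→6→9→7→4 push 6
augment #6: 1→6→11→7→4 push 3
augment #7: 1→10→3→2→4 push 17
augment #8: 1→6→8→9→7→4 push 4
max flow = 57; residual-reachable set from 1 gives S-side
cut edges (S→T): {(1,5), (1,10), (6,3), (6,4), (6,8), (6,9), (6,11)} total cap 57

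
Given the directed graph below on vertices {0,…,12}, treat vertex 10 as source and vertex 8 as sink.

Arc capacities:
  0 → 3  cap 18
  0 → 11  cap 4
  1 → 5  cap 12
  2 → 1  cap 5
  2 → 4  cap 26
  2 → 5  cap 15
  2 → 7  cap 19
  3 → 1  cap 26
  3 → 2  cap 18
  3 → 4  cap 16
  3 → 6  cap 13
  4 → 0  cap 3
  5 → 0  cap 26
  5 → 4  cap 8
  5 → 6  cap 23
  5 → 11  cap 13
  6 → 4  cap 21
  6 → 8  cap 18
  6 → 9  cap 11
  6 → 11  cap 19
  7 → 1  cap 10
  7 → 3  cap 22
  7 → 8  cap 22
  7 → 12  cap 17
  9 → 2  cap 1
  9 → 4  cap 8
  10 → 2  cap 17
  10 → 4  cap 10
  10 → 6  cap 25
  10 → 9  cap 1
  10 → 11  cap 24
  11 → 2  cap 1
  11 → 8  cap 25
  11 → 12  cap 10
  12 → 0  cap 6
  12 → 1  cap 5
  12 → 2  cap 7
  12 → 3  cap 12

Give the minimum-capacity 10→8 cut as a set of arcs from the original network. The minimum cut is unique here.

augment #1: 10→6→8 push 18
augment #2: 10→11→8 push 24
augment #3: 10→2→7→8 push 17
augment #4: 10→6→11→8 push 1
augment #5: 10→9→2→7→8 push 1
augment #6: 10→6→11→2→7→8 push 1
max flow = 62; residual-reachable set from 10 gives S-side
cut edges (S→T): {(2,7), (6,8), (11,8)} total cap 62

Min-cut arcs: {(2,7), (6,8), (11,8)} (total capacity 62)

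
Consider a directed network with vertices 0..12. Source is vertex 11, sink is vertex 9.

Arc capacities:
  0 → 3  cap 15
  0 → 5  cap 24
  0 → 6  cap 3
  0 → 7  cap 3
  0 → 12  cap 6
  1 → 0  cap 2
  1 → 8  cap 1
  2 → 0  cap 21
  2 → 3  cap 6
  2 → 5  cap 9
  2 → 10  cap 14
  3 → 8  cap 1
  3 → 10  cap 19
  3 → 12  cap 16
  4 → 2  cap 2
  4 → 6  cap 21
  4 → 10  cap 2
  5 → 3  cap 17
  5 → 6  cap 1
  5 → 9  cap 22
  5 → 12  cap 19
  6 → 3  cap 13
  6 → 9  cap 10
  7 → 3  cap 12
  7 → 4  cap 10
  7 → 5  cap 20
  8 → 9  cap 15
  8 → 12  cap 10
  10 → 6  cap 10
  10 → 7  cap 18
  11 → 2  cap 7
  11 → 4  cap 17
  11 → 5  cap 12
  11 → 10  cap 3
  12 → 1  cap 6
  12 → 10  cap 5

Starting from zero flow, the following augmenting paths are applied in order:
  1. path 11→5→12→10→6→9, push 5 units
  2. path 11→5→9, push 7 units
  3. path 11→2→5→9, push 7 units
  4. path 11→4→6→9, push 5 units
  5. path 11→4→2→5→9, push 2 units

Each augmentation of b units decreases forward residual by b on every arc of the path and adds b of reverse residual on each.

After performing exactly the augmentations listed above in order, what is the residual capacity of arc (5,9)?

after path 1 (11→5→12→10→6→9, push 5): res(5,9)=22
after path 2 (11→5→9, push 7): res(5,9)=15
after path 3 (11→2→5→9, push 7): res(5,9)=8
after path 4 (11→4→6→9, push 5): res(5,9)=8
after path 5 (11→4→2→5→9, push 2): res(5,9)=6

Residual capacity of (5,9): 6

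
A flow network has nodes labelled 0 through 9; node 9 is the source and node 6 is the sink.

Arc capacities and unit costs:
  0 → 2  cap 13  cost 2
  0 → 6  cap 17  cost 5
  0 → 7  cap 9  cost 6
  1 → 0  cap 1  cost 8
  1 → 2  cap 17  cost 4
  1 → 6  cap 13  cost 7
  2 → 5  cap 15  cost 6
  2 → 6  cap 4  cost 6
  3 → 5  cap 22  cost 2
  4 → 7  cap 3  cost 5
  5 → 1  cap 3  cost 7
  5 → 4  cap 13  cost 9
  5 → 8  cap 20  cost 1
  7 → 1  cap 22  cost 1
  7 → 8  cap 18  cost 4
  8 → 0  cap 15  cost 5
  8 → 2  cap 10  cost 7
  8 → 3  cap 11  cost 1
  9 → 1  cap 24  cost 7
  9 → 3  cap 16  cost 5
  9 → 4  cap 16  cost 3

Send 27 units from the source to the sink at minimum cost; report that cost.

Minimum cost for 27 units: 430

shortest-cost path #1: 9→1→6 push 13 @ unit cost 14 (adds 182)
shortest-cost path #2: 9→1→2→6 push 4 @ unit cost 17 (adds 68)
shortest-cost path #3: 9→3→5→8→0→6 push 10 @ unit cost 18 (adds 180)
total cost = 430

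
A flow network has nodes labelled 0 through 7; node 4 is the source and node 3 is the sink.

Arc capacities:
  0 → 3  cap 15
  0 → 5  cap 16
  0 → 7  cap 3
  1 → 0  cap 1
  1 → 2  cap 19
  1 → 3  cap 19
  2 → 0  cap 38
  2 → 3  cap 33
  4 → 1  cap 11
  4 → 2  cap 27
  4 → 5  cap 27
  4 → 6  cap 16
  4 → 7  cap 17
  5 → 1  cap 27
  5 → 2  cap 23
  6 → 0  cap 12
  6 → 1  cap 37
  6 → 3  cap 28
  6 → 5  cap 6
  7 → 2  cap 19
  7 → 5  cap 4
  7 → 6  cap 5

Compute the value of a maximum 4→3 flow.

Maximum flow value: 88

augment #1: 4→1→3 bottleneck 11, total now 11
augment #2: 4→2→3 bottleneck 27, total now 38
augment #3: 4→6→3 bottleneck 16, total now 54
augment #4: 4→5→1→3 bottleneck 8, total now 62
augment #5: 4→5→2→3 bottleneck 6, total now 68
augment #6: 4→7→6→3 bottleneck 5, total now 73
augment #7: 4→5→1→0→3 bottleneck 1, total now 74
augment #8: 4→5→2→0→3 bottleneck 12, total now 86
augment #9: 4→7→2→0→3 bottleneck 2, total now 88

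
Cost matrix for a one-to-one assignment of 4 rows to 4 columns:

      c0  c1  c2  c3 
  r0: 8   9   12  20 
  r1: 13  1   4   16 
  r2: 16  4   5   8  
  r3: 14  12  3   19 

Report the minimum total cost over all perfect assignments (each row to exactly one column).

optimal assignment: row0→col0 (cost 8), row1→col1 (cost 1), row2→col3 (cost 8), row3→col2 (cost 3)
total = 8 + 1 + 8 + 3 = 20

Minimum assignment cost: 20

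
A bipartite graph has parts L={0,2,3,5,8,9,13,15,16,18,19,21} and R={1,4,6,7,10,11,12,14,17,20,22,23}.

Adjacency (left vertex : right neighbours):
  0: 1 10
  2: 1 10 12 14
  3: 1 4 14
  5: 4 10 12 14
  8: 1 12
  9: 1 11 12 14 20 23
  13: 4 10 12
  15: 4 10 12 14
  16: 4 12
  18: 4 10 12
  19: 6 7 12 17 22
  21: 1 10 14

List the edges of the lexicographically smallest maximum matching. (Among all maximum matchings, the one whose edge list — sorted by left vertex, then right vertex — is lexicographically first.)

Lex-smallest maximum matching: {(0,1), (2,10), (3,4), (5,12), (9,11), (15,14), (19,6)}

|M| = 7 (so the lex-smallest maximum matching has 7 edges)
process left vertices in ascending order; for each, take the smallest-labelled available neighbour that still permits 7 edges overall, or leave it unmatched if none does
lex-smallest matching: {0-1, 2-10, 3-4, 5-12, 9-11, 15-14, 19-6}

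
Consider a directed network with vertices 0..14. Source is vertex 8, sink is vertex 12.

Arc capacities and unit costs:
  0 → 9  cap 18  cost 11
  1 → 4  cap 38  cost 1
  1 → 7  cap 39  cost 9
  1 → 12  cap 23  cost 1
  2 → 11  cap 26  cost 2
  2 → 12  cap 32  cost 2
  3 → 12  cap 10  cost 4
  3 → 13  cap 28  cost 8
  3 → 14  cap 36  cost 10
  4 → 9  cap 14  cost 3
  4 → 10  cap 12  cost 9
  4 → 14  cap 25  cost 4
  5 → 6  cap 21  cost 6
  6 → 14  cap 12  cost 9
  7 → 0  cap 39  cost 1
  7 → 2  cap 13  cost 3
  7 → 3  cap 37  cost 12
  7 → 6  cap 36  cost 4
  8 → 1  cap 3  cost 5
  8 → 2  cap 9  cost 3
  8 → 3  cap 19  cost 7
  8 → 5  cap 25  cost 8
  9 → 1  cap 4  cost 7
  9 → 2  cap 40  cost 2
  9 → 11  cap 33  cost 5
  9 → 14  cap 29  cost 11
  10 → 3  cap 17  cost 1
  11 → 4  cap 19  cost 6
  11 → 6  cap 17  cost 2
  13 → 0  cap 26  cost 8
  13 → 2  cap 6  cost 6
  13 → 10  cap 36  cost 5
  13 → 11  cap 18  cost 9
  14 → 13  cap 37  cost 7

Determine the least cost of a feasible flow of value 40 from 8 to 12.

Minimum cost for 40 units: 890

shortest-cost path #1: 8→2→12 push 9 @ unit cost 5 (adds 45)
shortest-cost path #2: 8→1→12 push 3 @ unit cost 6 (adds 18)
shortest-cost path #3: 8→3→12 push 10 @ unit cost 11 (adds 110)
shortest-cost path #4: 8→3→13→2→12 push 6 @ unit cost 23 (adds 138)
shortest-cost path #5: 8→3→13→11→4→9→2→12 push 3 @ unit cost 37 (adds 111)
shortest-cost path #6: 8→5→6→14→13→11→4→9→2→12 push 9 @ unit cost 52 (adds 468)
total cost = 890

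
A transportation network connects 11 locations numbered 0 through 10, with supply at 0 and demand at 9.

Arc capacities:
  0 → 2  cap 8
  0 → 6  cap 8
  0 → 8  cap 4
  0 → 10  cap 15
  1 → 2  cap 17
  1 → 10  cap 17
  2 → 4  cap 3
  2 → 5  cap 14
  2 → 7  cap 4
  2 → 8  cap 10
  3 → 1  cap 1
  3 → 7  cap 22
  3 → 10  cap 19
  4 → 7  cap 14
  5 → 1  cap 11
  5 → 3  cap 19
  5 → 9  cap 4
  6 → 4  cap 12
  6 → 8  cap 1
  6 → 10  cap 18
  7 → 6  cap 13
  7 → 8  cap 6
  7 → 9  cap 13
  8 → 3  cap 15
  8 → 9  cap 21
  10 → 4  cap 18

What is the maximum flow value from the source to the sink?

augment #1: 0→8→9 bottleneck 4, total now 4
augment #2: 0→2→5→9 bottleneck 4, total now 8
augment #3: 0→2→7→9 bottleneck 4, total now 12
augment #4: 0→6→8→9 bottleneck 1, total now 13
augment #5: 0→6→4→7→9 bottleneck 7, total now 20
augment #6: 0→10→4→7→9 bottleneck 2, total now 22
augment #7: 0→10→4→7→8→9 bottleneck 5, total now 27

Maximum flow value: 27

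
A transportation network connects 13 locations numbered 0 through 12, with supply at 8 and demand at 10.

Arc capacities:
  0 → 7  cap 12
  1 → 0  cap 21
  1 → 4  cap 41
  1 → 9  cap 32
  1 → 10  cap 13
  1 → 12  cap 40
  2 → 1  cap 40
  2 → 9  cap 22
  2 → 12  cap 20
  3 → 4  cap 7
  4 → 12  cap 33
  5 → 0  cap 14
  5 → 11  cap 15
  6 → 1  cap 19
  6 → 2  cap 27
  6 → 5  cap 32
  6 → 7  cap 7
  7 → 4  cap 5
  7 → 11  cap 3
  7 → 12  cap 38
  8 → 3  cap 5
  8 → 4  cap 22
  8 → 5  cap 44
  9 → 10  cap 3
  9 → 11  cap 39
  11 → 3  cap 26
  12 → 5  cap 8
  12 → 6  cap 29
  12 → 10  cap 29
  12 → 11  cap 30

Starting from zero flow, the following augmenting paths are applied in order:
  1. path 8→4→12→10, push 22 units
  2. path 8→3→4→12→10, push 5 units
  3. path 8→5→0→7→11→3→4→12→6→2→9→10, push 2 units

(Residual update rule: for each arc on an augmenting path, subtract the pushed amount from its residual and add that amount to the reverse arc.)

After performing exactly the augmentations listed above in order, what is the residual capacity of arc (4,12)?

after path 1 (8→4→12→10, push 22): res(4,12)=11
after path 2 (8→3→4→12→10, push 5): res(4,12)=6
after path 3 (8→5→0→7→11→3→4→12→6→2→9→10, push 2): res(4,12)=4

Residual capacity of (4,12): 4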